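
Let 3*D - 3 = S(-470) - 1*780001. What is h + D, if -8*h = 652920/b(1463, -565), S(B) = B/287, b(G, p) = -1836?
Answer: -45659610949/175644 ≈ -2.5996e+5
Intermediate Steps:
S(B) = B/287 (S(B) = B*(1/287) = B/287)
D = -223859896/861 (D = 1 + ((1/287)*(-470) - 1*780001)/3 = 1 + (-470/287 - 780001)/3 = 1 + (⅓)*(-223860757/287) = 1 - 223860757/861 = -223859896/861 ≈ -2.6000e+5)
h = 27205/612 (h = -81615/(-1836) = -81615*(-1)/1836 = -⅛*(-54410/153) = 27205/612 ≈ 44.453)
h + D = 27205/612 - 223859896/861 = -45659610949/175644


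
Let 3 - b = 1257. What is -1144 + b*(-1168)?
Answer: 1463528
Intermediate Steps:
b = -1254 (b = 3 - 1*1257 = 3 - 1257 = -1254)
-1144 + b*(-1168) = -1144 - 1254*(-1168) = -1144 + 1464672 = 1463528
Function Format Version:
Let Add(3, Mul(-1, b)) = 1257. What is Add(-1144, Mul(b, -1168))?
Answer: 1463528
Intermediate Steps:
b = -1254 (b = Add(3, Mul(-1, 1257)) = Add(3, -1257) = -1254)
Add(-1144, Mul(b, -1168)) = Add(-1144, Mul(-1254, -1168)) = Add(-1144, 1464672) = 1463528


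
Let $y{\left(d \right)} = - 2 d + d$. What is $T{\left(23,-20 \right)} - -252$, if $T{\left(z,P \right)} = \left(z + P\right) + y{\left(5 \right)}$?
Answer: $250$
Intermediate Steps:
$y{\left(d \right)} = - d$
$T{\left(z,P \right)} = -5 + P + z$ ($T{\left(z,P \right)} = \left(z + P\right) - 5 = \left(P + z\right) - 5 = -5 + P + z$)
$T{\left(23,-20 \right)} - -252 = \left(-5 - 20 + 23\right) - -252 = -2 + 252 = 250$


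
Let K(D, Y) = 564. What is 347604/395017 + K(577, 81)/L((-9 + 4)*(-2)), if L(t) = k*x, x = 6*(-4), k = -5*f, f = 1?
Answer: 22041839/3950170 ≈ 5.5800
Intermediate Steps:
k = -5 (k = -5*1 = -5)
x = -24
L(t) = 120 (L(t) = -5*(-24) = 120)
347604/395017 + K(577, 81)/L((-9 + 4)*(-2)) = 347604/395017 + 564/120 = 347604*(1/395017) + 564*(1/120) = 347604/395017 + 47/10 = 22041839/3950170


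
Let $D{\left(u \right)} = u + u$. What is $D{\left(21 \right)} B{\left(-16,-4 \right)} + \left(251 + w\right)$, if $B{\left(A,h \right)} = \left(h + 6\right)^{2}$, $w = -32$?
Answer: $387$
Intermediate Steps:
$D{\left(u \right)} = 2 u$
$B{\left(A,h \right)} = \left(6 + h\right)^{2}$
$D{\left(21 \right)} B{\left(-16,-4 \right)} + \left(251 + w\right) = 2 \cdot 21 \left(6 - 4\right)^{2} + \left(251 - 32\right) = 42 \cdot 2^{2} + 219 = 42 \cdot 4 + 219 = 168 + 219 = 387$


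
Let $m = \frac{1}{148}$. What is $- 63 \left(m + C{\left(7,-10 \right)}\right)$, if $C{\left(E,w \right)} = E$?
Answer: $- \frac{65331}{148} \approx -441.43$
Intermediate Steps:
$m = \frac{1}{148} \approx 0.0067568$
$- 63 \left(m + C{\left(7,-10 \right)}\right) = - 63 \left(\frac{1}{148} + 7\right) = \left(-63\right) \frac{1037}{148} = - \frac{65331}{148}$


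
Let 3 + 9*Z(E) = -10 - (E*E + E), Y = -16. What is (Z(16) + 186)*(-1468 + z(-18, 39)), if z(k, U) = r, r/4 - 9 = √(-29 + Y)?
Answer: -663016/3 + 1852*I*√5 ≈ -2.2101e+5 + 4141.2*I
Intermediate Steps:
r = 36 + 12*I*√5 (r = 36 + 4*√(-29 - 16) = 36 + 4*√(-45) = 36 + 4*(3*I*√5) = 36 + 12*I*√5 ≈ 36.0 + 26.833*I)
z(k, U) = 36 + 12*I*√5
Z(E) = -13/9 - E/9 - E²/9 (Z(E) = -⅓ + (-10 - (E*E + E))/9 = -⅓ + (-10 - (E² + E))/9 = -⅓ + (-10 - (E + E²))/9 = -⅓ + (-10 + (-E - E²))/9 = -⅓ + (-10 - E - E²)/9 = -⅓ + (-10/9 - E/9 - E²/9) = -13/9 - E/9 - E²/9)
(Z(16) + 186)*(-1468 + z(-18, 39)) = ((-13/9 - ⅑*16 - ⅑*16²) + 186)*(-1468 + (36 + 12*I*√5)) = ((-13/9 - 16/9 - ⅑*256) + 186)*(-1432 + 12*I*√5) = ((-13/9 - 16/9 - 256/9) + 186)*(-1432 + 12*I*√5) = (-95/3 + 186)*(-1432 + 12*I*√5) = 463*(-1432 + 12*I*√5)/3 = -663016/3 + 1852*I*√5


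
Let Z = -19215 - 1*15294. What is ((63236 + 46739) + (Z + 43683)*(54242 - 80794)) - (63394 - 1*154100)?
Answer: -243387367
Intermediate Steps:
Z = -34509 (Z = -19215 - 15294 = -34509)
((63236 + 46739) + (Z + 43683)*(54242 - 80794)) - (63394 - 1*154100) = ((63236 + 46739) + (-34509 + 43683)*(54242 - 80794)) - (63394 - 1*154100) = (109975 + 9174*(-26552)) - (63394 - 154100) = (109975 - 243588048) - 1*(-90706) = -243478073 + 90706 = -243387367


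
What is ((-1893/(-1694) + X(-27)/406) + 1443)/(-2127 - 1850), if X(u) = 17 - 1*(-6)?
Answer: -5067607/13955293 ≈ -0.36313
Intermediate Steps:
X(u) = 23 (X(u) = 17 + 6 = 23)
((-1893/(-1694) + X(-27)/406) + 1443)/(-2127 - 1850) = ((-1893/(-1694) + 23/406) + 1443)/(-2127 - 1850) = ((-1893*(-1/1694) + 23*(1/406)) + 1443)/(-3977) = ((1893/1694 + 23/406) + 1443)*(-1/3977) = (4120/3509 + 1443)*(-1/3977) = (5067607/3509)*(-1/3977) = -5067607/13955293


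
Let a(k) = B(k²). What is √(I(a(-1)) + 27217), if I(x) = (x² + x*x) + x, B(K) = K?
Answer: 2*√6805 ≈ 164.98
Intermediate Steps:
a(k) = k²
I(x) = x + 2*x² (I(x) = (x² + x²) + x = 2*x² + x = x + 2*x²)
√(I(a(-1)) + 27217) = √((-1)²*(1 + 2*(-1)²) + 27217) = √(1*(1 + 2*1) + 27217) = √(1*(1 + 2) + 27217) = √(1*3 + 27217) = √(3 + 27217) = √27220 = 2*√6805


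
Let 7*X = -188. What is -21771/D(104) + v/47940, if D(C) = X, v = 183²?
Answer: 3241227/3995 ≈ 811.32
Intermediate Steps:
X = -188/7 (X = (⅐)*(-188) = -188/7 ≈ -26.857)
v = 33489
D(C) = -188/7
-21771/D(104) + v/47940 = -21771/(-188/7) + 33489/47940 = -21771*(-7/188) + 33489*(1/47940) = 152397/188 + 11163/15980 = 3241227/3995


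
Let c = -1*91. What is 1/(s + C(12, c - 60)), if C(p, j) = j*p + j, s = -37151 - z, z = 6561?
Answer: -1/45675 ≈ -2.1894e-5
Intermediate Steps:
s = -43712 (s = -37151 - 1*6561 = -37151 - 6561 = -43712)
c = -91
C(p, j) = j + j*p
1/(s + C(12, c - 60)) = 1/(-43712 + (-91 - 60)*(1 + 12)) = 1/(-43712 - 151*13) = 1/(-43712 - 1963) = 1/(-45675) = -1/45675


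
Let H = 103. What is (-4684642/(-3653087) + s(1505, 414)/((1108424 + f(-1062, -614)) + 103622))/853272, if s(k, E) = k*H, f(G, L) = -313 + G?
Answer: 891120499441/539107792552890792 ≈ 1.6530e-6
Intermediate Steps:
s(k, E) = 103*k (s(k, E) = k*103 = 103*k)
(-4684642/(-3653087) + s(1505, 414)/((1108424 + f(-1062, -614)) + 103622))/853272 = (-4684642/(-3653087) + (103*1505)/((1108424 + (-313 - 1062)) + 103622))/853272 = (-4684642*(-1/3653087) + 155015/((1108424 - 1375) + 103622))*(1/853272) = (4684642/3653087 + 155015/(1107049 + 103622))*(1/853272) = (4684642/3653087 + 155015/1210671)*(1/853272) = (4684642/3653087 + 155015*(1/1210671))*(1/853272) = (4684642/3653087 + 22145/172953)*(1/853272) = (891120499441/631812355911)*(1/853272) = 891120499441/539107792552890792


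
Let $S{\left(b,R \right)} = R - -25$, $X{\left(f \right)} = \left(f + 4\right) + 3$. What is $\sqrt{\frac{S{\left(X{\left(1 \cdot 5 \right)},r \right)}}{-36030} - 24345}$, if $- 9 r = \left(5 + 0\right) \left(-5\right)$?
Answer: $\frac{2 i \sqrt{711083882505}}{10809} \approx 156.03 i$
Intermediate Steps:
$r = \frac{25}{9}$ ($r = - \frac{\left(5 + 0\right) \left(-5\right)}{9} = - \frac{5 \left(-5\right)}{9} = \left(- \frac{1}{9}\right) \left(-25\right) = \frac{25}{9} \approx 2.7778$)
$X{\left(f \right)} = 7 + f$ ($X{\left(f \right)} = \left(4 + f\right) + 3 = 7 + f$)
$S{\left(b,R \right)} = 25 + R$ ($S{\left(b,R \right)} = R + 25 = 25 + R$)
$\sqrt{\frac{S{\left(X{\left(1 \cdot 5 \right)},r \right)}}{-36030} - 24345} = \sqrt{\frac{25 + \frac{25}{9}}{-36030} - 24345} = \sqrt{\frac{250}{9} \left(- \frac{1}{36030}\right) - 24345} = \sqrt{- \frac{25}{32427} - 24345} = \sqrt{- \frac{789435340}{32427}} = \frac{2 i \sqrt{711083882505}}{10809}$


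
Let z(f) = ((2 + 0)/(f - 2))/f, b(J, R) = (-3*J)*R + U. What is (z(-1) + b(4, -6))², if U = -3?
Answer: 43681/9 ≈ 4853.4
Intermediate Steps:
b(J, R) = -3 - 3*J*R (b(J, R) = (-3*J)*R - 3 = -3*J*R - 3 = -3 - 3*J*R)
z(f) = 2/(f*(-2 + f)) (z(f) = (2/(-2 + f))/f = 2/(f*(-2 + f)))
(z(-1) + b(4, -6))² = (2/(-1*(-2 - 1)) + (-3 - 3*4*(-6)))² = (2*(-1)/(-3) + (-3 + 72))² = (2*(-1)*(-⅓) + 69)² = (⅔ + 69)² = (209/3)² = 43681/9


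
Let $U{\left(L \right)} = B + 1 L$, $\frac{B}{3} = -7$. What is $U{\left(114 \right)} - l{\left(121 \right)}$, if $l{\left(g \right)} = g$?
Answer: $-28$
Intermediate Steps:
$B = -21$ ($B = 3 \left(-7\right) = -21$)
$U{\left(L \right)} = -21 + L$ ($U{\left(L \right)} = -21 + 1 L = -21 + L$)
$U{\left(114 \right)} - l{\left(121 \right)} = \left(-21 + 114\right) - 121 = 93 - 121 = -28$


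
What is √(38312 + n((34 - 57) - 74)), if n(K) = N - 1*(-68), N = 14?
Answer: 9*√474 ≈ 195.94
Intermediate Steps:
n(K) = 82 (n(K) = 14 - 1*(-68) = 14 + 68 = 82)
√(38312 + n((34 - 57) - 74)) = √(38312 + 82) = √38394 = 9*√474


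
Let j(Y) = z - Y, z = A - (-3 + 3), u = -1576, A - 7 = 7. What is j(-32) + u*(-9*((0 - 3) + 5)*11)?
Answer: 312094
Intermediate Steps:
A = 14 (A = 7 + 7 = 14)
z = 14 (z = 14 - (-3 + 3) = 14 - 1*0 = 14 + 0 = 14)
j(Y) = 14 - Y
j(-32) + u*(-9*((0 - 3) + 5)*11) = (14 - 1*(-32)) - 1576*(-9*((0 - 3) + 5))*11 = (14 + 32) - 1576*(-9*(-3 + 5))*11 = 46 - 1576*(-9*2)*11 = 46 - (-28368)*11 = 46 - 1576*(-198) = 46 + 312048 = 312094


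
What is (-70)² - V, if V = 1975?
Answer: 2925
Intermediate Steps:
(-70)² - V = (-70)² - 1*1975 = 4900 - 1975 = 2925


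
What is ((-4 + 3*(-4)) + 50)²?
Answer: 1156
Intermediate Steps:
((-4 + 3*(-4)) + 50)² = ((-4 - 12) + 50)² = (-16 + 50)² = 34² = 1156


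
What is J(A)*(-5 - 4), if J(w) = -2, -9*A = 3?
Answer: 18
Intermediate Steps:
A = -⅓ (A = -⅑*3 = -⅓ ≈ -0.33333)
J(A)*(-5 - 4) = -2*(-5 - 4) = -2*(-9) = 18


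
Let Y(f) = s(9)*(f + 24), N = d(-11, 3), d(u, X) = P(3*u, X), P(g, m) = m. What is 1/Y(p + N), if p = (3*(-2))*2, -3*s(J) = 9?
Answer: -1/45 ≈ -0.022222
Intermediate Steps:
s(J) = -3 (s(J) = -⅓*9 = -3)
d(u, X) = X
N = 3
p = -12 (p = -6*2 = -12)
Y(f) = -72 - 3*f (Y(f) = -3*(f + 24) = -3*(24 + f) = -72 - 3*f)
1/Y(p + N) = 1/(-72 - 3*(-12 + 3)) = 1/(-72 - 3*(-9)) = 1/(-72 + 27) = 1/(-45) = -1/45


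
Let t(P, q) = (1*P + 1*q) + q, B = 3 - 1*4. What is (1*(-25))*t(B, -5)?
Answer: 275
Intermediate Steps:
B = -1 (B = 3 - 4 = -1)
t(P, q) = P + 2*q (t(P, q) = (P + q) + q = P + 2*q)
(1*(-25))*t(B, -5) = (1*(-25))*(-1 + 2*(-5)) = -25*(-1 - 10) = -25*(-11) = 275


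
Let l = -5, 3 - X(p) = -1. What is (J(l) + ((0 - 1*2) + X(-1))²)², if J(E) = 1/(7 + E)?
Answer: 81/4 ≈ 20.250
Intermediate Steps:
X(p) = 4 (X(p) = 3 - 1*(-1) = 3 + 1 = 4)
(J(l) + ((0 - 1*2) + X(-1))²)² = (1/(7 - 5) + ((0 - 1*2) + 4)²)² = (1/2 + ((0 - 2) + 4)²)² = (½ + (-2 + 4)²)² = (½ + 2²)² = (½ + 4)² = (9/2)² = 81/4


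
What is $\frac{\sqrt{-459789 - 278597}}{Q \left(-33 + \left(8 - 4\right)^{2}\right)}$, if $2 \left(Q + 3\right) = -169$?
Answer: $\frac{2 i \sqrt{738386}}{2975} \approx 0.57768 i$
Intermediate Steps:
$Q = - \frac{175}{2}$ ($Q = -3 + \frac{1}{2} \left(-169\right) = -3 - \frac{169}{2} = - \frac{175}{2} \approx -87.5$)
$\frac{\sqrt{-459789 - 278597}}{Q \left(-33 + \left(8 - 4\right)^{2}\right)} = \frac{\sqrt{-459789 - 278597}}{\left(- \frac{175}{2}\right) \left(-33 + \left(8 - 4\right)^{2}\right)} = \frac{\sqrt{-738386}}{\left(- \frac{175}{2}\right) \left(-33 + 4^{2}\right)} = \frac{i \sqrt{738386}}{\left(- \frac{175}{2}\right) \left(-33 + 16\right)} = \frac{i \sqrt{738386}}{\left(- \frac{175}{2}\right) \left(-17\right)} = \frac{i \sqrt{738386}}{\frac{2975}{2}} = i \sqrt{738386} \cdot \frac{2}{2975} = \frac{2 i \sqrt{738386}}{2975}$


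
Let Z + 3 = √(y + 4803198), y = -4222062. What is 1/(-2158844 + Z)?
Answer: -2158847/4660619788273 - 4*√36321/4660619788273 ≈ -4.6337e-7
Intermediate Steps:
Z = -3 + 4*√36321 (Z = -3 + √(-4222062 + 4803198) = -3 + √581136 = -3 + 4*√36321 ≈ 759.32)
1/(-2158844 + Z) = 1/(-2158844 + (-3 + 4*√36321)) = 1/(-2158847 + 4*√36321)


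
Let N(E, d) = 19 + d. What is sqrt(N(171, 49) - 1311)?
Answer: I*sqrt(1243) ≈ 35.256*I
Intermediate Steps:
sqrt(N(171, 49) - 1311) = sqrt((19 + 49) - 1311) = sqrt(68 - 1311) = sqrt(-1243) = I*sqrt(1243)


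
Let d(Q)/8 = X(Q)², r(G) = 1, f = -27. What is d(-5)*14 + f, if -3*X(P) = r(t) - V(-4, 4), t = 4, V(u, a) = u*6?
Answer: 69757/9 ≈ 7750.8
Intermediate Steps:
V(u, a) = 6*u
X(P) = -25/3 (X(P) = -(1 - 6*(-4))/3 = -(1 - 1*(-24))/3 = -(1 + 24)/3 = -⅓*25 = -25/3)
d(Q) = 5000/9 (d(Q) = 8*(-25/3)² = 8*(625/9) = 5000/9)
d(-5)*14 + f = (5000/9)*14 - 27 = 70000/9 - 27 = 69757/9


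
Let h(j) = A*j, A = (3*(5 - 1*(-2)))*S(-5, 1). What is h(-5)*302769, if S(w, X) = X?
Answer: -31790745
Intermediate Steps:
A = 21 (A = (3*(5 - 1*(-2)))*1 = (3*(5 + 2))*1 = (3*7)*1 = 21*1 = 21)
h(j) = 21*j
h(-5)*302769 = (21*(-5))*302769 = -105*302769 = -31790745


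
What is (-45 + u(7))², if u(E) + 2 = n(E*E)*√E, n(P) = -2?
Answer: 2237 + 188*√7 ≈ 2734.4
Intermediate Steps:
u(E) = -2 - 2*√E
(-45 + u(7))² = (-45 + (-2 - 2*√7))² = (-47 - 2*√7)²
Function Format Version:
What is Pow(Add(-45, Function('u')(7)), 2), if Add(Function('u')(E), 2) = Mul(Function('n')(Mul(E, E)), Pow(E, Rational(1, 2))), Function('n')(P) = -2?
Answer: Add(2237, Mul(188, Pow(7, Rational(1, 2)))) ≈ 2734.4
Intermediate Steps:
Function('u')(E) = Add(-2, Mul(-2, Pow(E, Rational(1, 2))))
Pow(Add(-45, Function('u')(7)), 2) = Pow(Add(-45, Add(-2, Mul(-2, Pow(7, Rational(1, 2))))), 2) = Pow(Add(-47, Mul(-2, Pow(7, Rational(1, 2)))), 2)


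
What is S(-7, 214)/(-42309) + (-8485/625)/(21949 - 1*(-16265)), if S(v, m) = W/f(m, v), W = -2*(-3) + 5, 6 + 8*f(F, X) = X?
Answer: -57002761/291921522750 ≈ -0.00019527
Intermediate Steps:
f(F, X) = -¾ + X/8
W = 11 (W = 6 + 5 = 11)
S(v, m) = 11/(-¾ + v/8)
S(-7, 214)/(-42309) + (-8485/625)/(21949 - 1*(-16265)) = (88/(-6 - 7))/(-42309) + (-8485/625)/(21949 - 1*(-16265)) = (88/(-13))*(-1/42309) + (-8485*1/625)/(21949 + 16265) = (88*(-1/13))*(-1/42309) - 1697/125/38214 = -88/13*(-1/42309) - 1697/125*1/38214 = 88/550017 - 1697/4776750 = -57002761/291921522750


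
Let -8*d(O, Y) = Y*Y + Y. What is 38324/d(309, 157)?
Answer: -153296/12403 ≈ -12.360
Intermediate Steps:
d(O, Y) = -Y/8 - Y²/8 (d(O, Y) = -(Y*Y + Y)/8 = -(Y² + Y)/8 = -(Y + Y²)/8 = -Y/8 - Y²/8)
38324/d(309, 157) = 38324/((-⅛*157*(1 + 157))) = 38324/((-⅛*157*158)) = 38324/(-12403/4) = 38324*(-4/12403) = -153296/12403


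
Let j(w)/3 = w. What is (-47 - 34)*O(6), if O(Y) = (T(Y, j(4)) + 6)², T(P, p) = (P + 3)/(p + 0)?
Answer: -59049/16 ≈ -3690.6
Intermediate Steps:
j(w) = 3*w
T(P, p) = (3 + P)/p
O(Y) = (25/4 + Y/12)² (O(Y) = ((3 + Y)/((3*4)) + 6)² = ((3 + Y)/12 + 6)² = ((¼ + Y/12) + 6)² = (25/4 + Y/12)²)
(-47 - 34)*O(6) = (-47 - 34)*((75 + 6)²/144) = -9*81²/16 = -9*6561/16 = -81*729/16 = -59049/16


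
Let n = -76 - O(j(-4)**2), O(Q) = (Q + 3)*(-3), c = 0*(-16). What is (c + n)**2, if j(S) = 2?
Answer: 3025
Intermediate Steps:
c = 0
O(Q) = -9 - 3*Q (O(Q) = (3 + Q)*(-3) = -9 - 3*Q)
n = -55 (n = -76 - (-9 - 3*2**2) = -76 - (-9 - 3*4) = -76 - (-9 - 12) = -76 - 1*(-21) = -76 + 21 = -55)
(c + n)**2 = (0 - 55)**2 = (-55)**2 = 3025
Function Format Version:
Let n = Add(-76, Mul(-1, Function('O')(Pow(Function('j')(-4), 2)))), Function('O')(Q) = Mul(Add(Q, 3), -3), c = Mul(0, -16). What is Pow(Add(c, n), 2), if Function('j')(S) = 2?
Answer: 3025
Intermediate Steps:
c = 0
Function('O')(Q) = Add(-9, Mul(-3, Q)) (Function('O')(Q) = Mul(Add(3, Q), -3) = Add(-9, Mul(-3, Q)))
n = -55 (n = Add(-76, Mul(-1, Add(-9, Mul(-3, Pow(2, 2))))) = Add(-76, Mul(-1, Add(-9, Mul(-3, 4)))) = Add(-76, Mul(-1, Add(-9, -12))) = Add(-76, Mul(-1, -21)) = Add(-76, 21) = -55)
Pow(Add(c, n), 2) = Pow(Add(0, -55), 2) = Pow(-55, 2) = 3025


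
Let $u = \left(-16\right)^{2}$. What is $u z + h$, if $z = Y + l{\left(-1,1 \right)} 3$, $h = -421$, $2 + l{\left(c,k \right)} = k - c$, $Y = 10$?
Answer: $2139$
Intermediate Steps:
$l{\left(c,k \right)} = -2 + k - c$ ($l{\left(c,k \right)} = -2 - \left(c - k\right) = -2 + k - c$)
$u = 256$
$z = 10$ ($z = 10 + \left(-2 + 1 - -1\right) 3 = 10 + \left(-2 + 1 + 1\right) 3 = 10 + 0 \cdot 3 = 10 + 0 = 10$)
$u z + h = 256 \cdot 10 - 421 = 2560 - 421 = 2139$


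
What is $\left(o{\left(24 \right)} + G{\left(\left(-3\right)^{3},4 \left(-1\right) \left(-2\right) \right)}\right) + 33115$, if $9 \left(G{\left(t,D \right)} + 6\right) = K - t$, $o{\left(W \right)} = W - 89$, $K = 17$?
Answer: $\frac{297440}{9} \approx 33049.0$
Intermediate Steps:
$o{\left(W \right)} = -89 + W$ ($o{\left(W \right)} = W - 89 = -89 + W$)
$G{\left(t,D \right)} = - \frac{37}{9} - \frac{t}{9}$ ($G{\left(t,D \right)} = -6 + \frac{17 - t}{9} = -6 - \left(- \frac{17}{9} + \frac{t}{9}\right) = - \frac{37}{9} - \frac{t}{9}$)
$\left(o{\left(24 \right)} + G{\left(\left(-3\right)^{3},4 \left(-1\right) \left(-2\right) \right)}\right) + 33115 = \left(\left(-89 + 24\right) - \left(\frac{37}{9} + \frac{\left(-3\right)^{3}}{9}\right)\right) + 33115 = \left(-65 - \frac{10}{9}\right) + 33115 = - \frac{595}{9} + 33115 = \frac{297440}{9}$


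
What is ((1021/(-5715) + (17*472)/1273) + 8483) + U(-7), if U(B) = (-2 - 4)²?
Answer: 62021943632/7275195 ≈ 8525.1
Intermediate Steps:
U(B) = 36 (U(B) = (-6)² = 36)
((1021/(-5715) + (17*472)/1273) + 8483) + U(-7) = ((1021/(-5715) + (17*472)/1273) + 8483) + 36 = ((1021*(-1/5715) + 8024*(1/1273)) + 8483) + 36 = ((-1021/5715 + 8024/1273) + 8483) + 36 = (44557427/7275195 + 8483) + 36 = 61760036612/7275195 + 36 = 62021943632/7275195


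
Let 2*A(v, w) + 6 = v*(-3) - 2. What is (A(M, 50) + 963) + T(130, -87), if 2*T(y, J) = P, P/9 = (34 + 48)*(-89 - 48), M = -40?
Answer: -49534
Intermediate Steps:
A(v, w) = -4 - 3*v/2 (A(v, w) = -3 + (v*(-3) - 2)/2 = -3 + (-3*v - 2)/2 = -3 + (-2 - 3*v)/2 = -3 + (-1 - 3*v/2) = -4 - 3*v/2)
P = -101106 (P = 9*((34 + 48)*(-89 - 48)) = 9*(82*(-137)) = 9*(-11234) = -101106)
T(y, J) = -50553 (T(y, J) = (1/2)*(-101106) = -50553)
(A(M, 50) + 963) + T(130, -87) = ((-4 - 3/2*(-40)) + 963) - 50553 = ((-4 + 60) + 963) - 50553 = (56 + 963) - 50553 = 1019 - 50553 = -49534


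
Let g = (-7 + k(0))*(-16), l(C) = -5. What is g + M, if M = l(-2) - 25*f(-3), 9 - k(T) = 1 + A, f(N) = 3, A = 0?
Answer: -96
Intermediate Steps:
k(T) = 8 (k(T) = 9 - (1 + 0) = 9 - 1*1 = 9 - 1 = 8)
g = -16 (g = (-7 + 8)*(-16) = 1*(-16) = -16)
M = -80 (M = -5 - 25*3 = -5 - 75 = -80)
g + M = -16 - 80 = -96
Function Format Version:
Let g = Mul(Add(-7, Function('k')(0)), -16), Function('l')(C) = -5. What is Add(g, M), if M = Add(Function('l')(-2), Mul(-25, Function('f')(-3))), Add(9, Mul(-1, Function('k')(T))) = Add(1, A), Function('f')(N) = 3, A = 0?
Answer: -96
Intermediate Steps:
Function('k')(T) = 8 (Function('k')(T) = Add(9, Mul(-1, Add(1, 0))) = Add(9, Mul(-1, 1)) = Add(9, -1) = 8)
g = -16 (g = Mul(Add(-7, 8), -16) = Mul(1, -16) = -16)
M = -80 (M = Add(-5, Mul(-25, 3)) = Add(-5, -75) = -80)
Add(g, M) = Add(-16, -80) = -96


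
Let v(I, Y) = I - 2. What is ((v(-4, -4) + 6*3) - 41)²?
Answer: 841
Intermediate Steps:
v(I, Y) = -2 + I
((v(-4, -4) + 6*3) - 41)² = (((-2 - 4) + 6*3) - 41)² = ((-6 + 18) - 41)² = (12 - 41)² = (-29)² = 841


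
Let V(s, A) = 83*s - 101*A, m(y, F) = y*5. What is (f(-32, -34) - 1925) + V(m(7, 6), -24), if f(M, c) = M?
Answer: 3372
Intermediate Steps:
m(y, F) = 5*y
V(s, A) = -101*A + 83*s
(f(-32, -34) - 1925) + V(m(7, 6), -24) = (-32 - 1925) + (-101*(-24) + 83*(5*7)) = -1957 + (2424 + 83*35) = -1957 + (2424 + 2905) = -1957 + 5329 = 3372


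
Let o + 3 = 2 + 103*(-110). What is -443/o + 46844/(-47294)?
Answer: -254919061/267944157 ≈ -0.95139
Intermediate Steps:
o = -11331 (o = -3 + (2 + 103*(-110)) = -3 + (2 - 11330) = -3 - 11328 = -11331)
-443/o + 46844/(-47294) = -443/(-11331) + 46844/(-47294) = -443*(-1/11331) + 46844*(-1/47294) = 443/11331 - 23422/23647 = -254919061/267944157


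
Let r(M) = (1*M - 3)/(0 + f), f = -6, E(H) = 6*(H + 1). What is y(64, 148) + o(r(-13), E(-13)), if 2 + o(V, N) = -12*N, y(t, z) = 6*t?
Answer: 1246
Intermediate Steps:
E(H) = 6 + 6*H (E(H) = 6*(1 + H) = 6 + 6*H)
r(M) = 1/2 - M/6 (r(M) = (1*M - 3)/(0 - 6) = (M - 3)/(-6) = (-3 + M)*(-1/6) = 1/2 - M/6)
o(V, N) = -2 - 12*N
y(64, 148) + o(r(-13), E(-13)) = 6*64 + (-2 - 12*(6 + 6*(-13))) = 384 + (-2 - 12*(6 - 78)) = 384 + (-2 - 12*(-72)) = 384 + (-2 + 864) = 384 + 862 = 1246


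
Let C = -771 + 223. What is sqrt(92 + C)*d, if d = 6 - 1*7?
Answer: -2*I*sqrt(114) ≈ -21.354*I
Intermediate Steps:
d = -1 (d = 6 - 7 = -1)
C = -548
sqrt(92 + C)*d = sqrt(92 - 548)*(-1) = sqrt(-456)*(-1) = (2*I*sqrt(114))*(-1) = -2*I*sqrt(114)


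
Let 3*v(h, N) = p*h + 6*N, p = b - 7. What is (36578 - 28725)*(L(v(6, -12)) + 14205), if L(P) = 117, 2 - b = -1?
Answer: 112470666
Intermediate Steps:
b = 3 (b = 2 - 1*(-1) = 2 + 1 = 3)
p = -4 (p = 3 - 7 = -4)
v(h, N) = 2*N - 4*h/3 (v(h, N) = (-4*h + 6*N)/3 = 2*N - 4*h/3)
(36578 - 28725)*(L(v(6, -12)) + 14205) = (36578 - 28725)*(117 + 14205) = 7853*14322 = 112470666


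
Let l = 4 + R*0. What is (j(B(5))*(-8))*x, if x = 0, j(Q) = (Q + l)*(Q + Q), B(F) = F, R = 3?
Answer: 0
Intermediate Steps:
l = 4 (l = 4 + 3*0 = 4 + 0 = 4)
j(Q) = 2*Q*(4 + Q) (j(Q) = (Q + 4)*(Q + Q) = (4 + Q)*(2*Q) = 2*Q*(4 + Q))
(j(B(5))*(-8))*x = ((2*5*(4 + 5))*(-8))*0 = ((2*5*9)*(-8))*0 = (90*(-8))*0 = -720*0 = 0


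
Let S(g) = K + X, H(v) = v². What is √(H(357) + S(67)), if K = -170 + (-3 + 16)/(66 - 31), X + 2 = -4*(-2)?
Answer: 2*√38981145/35 ≈ 356.77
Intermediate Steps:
X = 6 (X = -2 - 4*(-2) = -2 + 8 = 6)
K = -5937/35 (K = -170 + 13/35 = -5937/35 ≈ -169.63)
S(g) = -5727/35 (S(g) = -5937/35 + 6 = -5727/35)
√(H(357) + S(67)) = √(357² - 5727/35) = √(127449 - 5727/35) = √(4454988/35) = 2*√38981145/35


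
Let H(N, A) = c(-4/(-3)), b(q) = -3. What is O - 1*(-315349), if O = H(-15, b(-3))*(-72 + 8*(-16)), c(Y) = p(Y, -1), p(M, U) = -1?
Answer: 315549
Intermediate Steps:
c(Y) = -1
H(N, A) = -1
O = 200 (O = -(-72 + 8*(-16)) = -(-72 - 128) = -1*(-200) = 200)
O - 1*(-315349) = 200 - 1*(-315349) = 200 + 315349 = 315549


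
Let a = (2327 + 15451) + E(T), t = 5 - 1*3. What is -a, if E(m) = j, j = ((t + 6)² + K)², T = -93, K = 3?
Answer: -22267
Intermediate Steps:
t = 2 (t = 5 - 3 = 2)
j = 4489 (j = ((2 + 6)² + 3)² = (8² + 3)² = (64 + 3)² = 67² = 4489)
E(m) = 4489
a = 22267 (a = (2327 + 15451) + 4489 = 17778 + 4489 = 22267)
-a = -1*22267 = -22267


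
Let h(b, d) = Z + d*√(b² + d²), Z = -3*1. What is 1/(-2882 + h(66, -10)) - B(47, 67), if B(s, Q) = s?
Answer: -74050252/1575525 + 4*√1114/1575525 ≈ -47.000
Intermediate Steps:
Z = -3
h(b, d) = -3 + d*√(b² + d²)
1/(-2882 + h(66, -10)) - B(47, 67) = 1/(-2882 + (-3 - 10*√(66² + (-10)²))) - 1*47 = 1/(-2882 + (-3 - 10*√(4356 + 100))) - 47 = 1/(-2882 + (-3 - 20*√1114)) - 47 = 1/(-2885 - 20*√1114) - 47 = -47 + 1/(-2885 - 20*√1114)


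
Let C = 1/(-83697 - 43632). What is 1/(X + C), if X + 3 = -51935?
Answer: -127329/6613213603 ≈ -1.9254e-5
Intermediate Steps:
X = -51938 (X = -3 - 51935 = -51938)
C = -1/127329 (C = 1/(-127329) = -1/127329 ≈ -7.8537e-6)
1/(X + C) = 1/(-51938 - 1/127329) = 1/(-6613213603/127329) = -127329/6613213603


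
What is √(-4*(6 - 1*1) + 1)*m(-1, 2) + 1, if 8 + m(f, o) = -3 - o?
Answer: 1 - 13*I*√19 ≈ 1.0 - 56.666*I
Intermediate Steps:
m(f, o) = -11 - o (m(f, o) = -8 + (-3 - o) = -11 - o)
√(-4*(6 - 1*1) + 1)*m(-1, 2) + 1 = √(-4*(6 - 1*1) + 1)*(-11 - 1*2) + 1 = √(-4*(6 - 1) + 1)*(-11 - 2) + 1 = √(-4*5 + 1)*(-13) + 1 = √(-20 + 1)*(-13) + 1 = √(-19)*(-13) + 1 = (I*√19)*(-13) + 1 = -13*I*√19 + 1 = 1 - 13*I*√19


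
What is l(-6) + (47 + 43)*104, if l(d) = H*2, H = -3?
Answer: 9354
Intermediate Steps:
l(d) = -6 (l(d) = -3*2 = -6)
l(-6) + (47 + 43)*104 = -6 + (47 + 43)*104 = -6 + 90*104 = -6 + 9360 = 9354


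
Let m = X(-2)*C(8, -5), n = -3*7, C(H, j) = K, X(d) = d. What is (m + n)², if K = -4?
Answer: 169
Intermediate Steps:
C(H, j) = -4
n = -21
m = 8 (m = -2*(-4) = 8)
(m + n)² = (8 - 21)² = (-13)² = 169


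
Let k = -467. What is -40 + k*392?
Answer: -183104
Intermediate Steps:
-40 + k*392 = -40 - 467*392 = -40 - 183064 = -183104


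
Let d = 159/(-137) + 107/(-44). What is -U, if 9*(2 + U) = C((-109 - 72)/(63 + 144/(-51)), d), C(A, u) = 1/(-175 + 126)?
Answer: 883/441 ≈ 2.0023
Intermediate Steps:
d = -21655/6028 (d = 159*(-1/137) + 107*(-1/44) = -159/137 - 107/44 = -21655/6028 ≈ -3.5924)
C(A, u) = -1/49 (C(A, u) = 1/(-49) = -1/49)
U = -883/441 (U = -2 + (⅑)*(-1/49) = -2 - 1/441 = -883/441 ≈ -2.0023)
-U = -1*(-883/441) = 883/441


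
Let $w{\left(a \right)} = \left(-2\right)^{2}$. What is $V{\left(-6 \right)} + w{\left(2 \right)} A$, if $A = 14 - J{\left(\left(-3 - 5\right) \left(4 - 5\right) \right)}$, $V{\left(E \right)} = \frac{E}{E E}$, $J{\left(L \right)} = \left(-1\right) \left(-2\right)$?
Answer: $\frac{287}{6} \approx 47.833$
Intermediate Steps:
$w{\left(a \right)} = 4$
$J{\left(L \right)} = 2$
$V{\left(E \right)} = \frac{1}{E}$ ($V{\left(E \right)} = \frac{E}{E^{2}} = \frac{1}{E}$)
$A = 12$ ($A = 14 - 2 = 12$)
$V{\left(-6 \right)} + w{\left(2 \right)} A = \frac{1}{-6} + 4 \cdot 12 = - \frac{1}{6} + 48 = \frac{287}{6}$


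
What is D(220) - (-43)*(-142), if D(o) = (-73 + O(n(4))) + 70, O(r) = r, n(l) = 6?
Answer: -6103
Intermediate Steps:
D(o) = 3 (D(o) = (-73 + 6) + 70 = -67 + 70 = 3)
D(220) - (-43)*(-142) = 3 - (-43)*(-142) = 3 - 1*6106 = 3 - 6106 = -6103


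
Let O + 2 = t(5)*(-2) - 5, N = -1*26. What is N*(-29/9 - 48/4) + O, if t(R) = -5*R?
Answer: 3949/9 ≈ 438.78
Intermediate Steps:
N = -26
O = 43 (O = -2 + (-5*5*(-2) - 5) = -2 + (-25*(-2) - 5) = -2 + (50 - 5) = -2 + 45 = 43)
N*(-29/9 - 48/4) + O = -26*(-29/9 - 48/4) + 43 = -26*(-29*⅑ - 48*¼) + 43 = -26*(-29/9 - 12) + 43 = -26*(-137/9) + 43 = 3562/9 + 43 = 3949/9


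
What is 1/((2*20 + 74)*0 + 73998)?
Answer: 1/73998 ≈ 1.3514e-5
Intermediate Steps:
1/((2*20 + 74)*0 + 73998) = 1/((40 + 74)*0 + 73998) = 1/(114*0 + 73998) = 1/(0 + 73998) = 1/73998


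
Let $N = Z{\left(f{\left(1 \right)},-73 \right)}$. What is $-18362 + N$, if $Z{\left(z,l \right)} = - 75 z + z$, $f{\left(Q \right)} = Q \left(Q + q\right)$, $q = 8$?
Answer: $-19028$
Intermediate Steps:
$f{\left(Q \right)} = Q \left(8 + Q\right)$ ($f{\left(Q \right)} = Q \left(Q + 8\right) = Q \left(8 + Q\right)$)
$Z{\left(z,l \right)} = - 74 z$
$N = -666$ ($N = - 74 \cdot 1 \left(8 + 1\right) = - 74 \cdot 1 \cdot 9 = \left(-74\right) 9 = -666$)
$-18362 + N = -18362 - 666 = -19028$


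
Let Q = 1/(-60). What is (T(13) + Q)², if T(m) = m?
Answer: 606841/3600 ≈ 168.57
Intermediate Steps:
Q = -1/60 ≈ -0.016667
(T(13) + Q)² = (13 - 1/60)² = (779/60)² = 606841/3600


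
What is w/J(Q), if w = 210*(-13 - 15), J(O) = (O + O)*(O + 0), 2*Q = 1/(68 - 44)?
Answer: -6773760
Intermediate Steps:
Q = 1/48 (Q = 1/(2*(68 - 44)) = (½)/24 = (½)*(1/24) = 1/48 ≈ 0.020833)
J(O) = 2*O² (J(O) = (2*O)*O = 2*O²)
w = -5880 (w = 210*(-28) = -5880)
w/J(Q) = -5880/(2*(1/48)²) = -5880/(2*(1/2304)) = -5880/1/1152 = -5880*1152 = -6773760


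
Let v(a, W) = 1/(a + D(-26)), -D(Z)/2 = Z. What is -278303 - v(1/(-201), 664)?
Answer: -2908544854/10451 ≈ -2.7830e+5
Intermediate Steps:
D(Z) = -2*Z
v(a, W) = 1/(52 + a) (v(a, W) = 1/(a - 2*(-26)) = 1/(a + 52) = 1/(52 + a))
-278303 - v(1/(-201), 664) = -278303 - 1/(52 + 1/(-201)) = -278303 - 1/(52 - 1/201) = -278303 - 1/10451/201 = -278303 - 1*201/10451 = -278303 - 201/10451 = -2908544854/10451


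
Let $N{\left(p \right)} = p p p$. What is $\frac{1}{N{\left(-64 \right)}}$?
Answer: $- \frac{1}{262144} \approx -3.8147 \cdot 10^{-6}$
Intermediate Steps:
$N{\left(p \right)} = p^{3}$ ($N{\left(p \right)} = p p^{2} = p^{3}$)
$\frac{1}{N{\left(-64 \right)}} = \frac{1}{\left(-64\right)^{3}} = \frac{1}{-262144} = - \frac{1}{262144}$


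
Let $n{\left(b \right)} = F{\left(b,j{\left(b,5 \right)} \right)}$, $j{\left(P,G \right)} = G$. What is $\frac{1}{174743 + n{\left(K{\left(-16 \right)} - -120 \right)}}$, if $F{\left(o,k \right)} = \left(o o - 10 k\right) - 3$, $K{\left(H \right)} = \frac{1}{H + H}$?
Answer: $\frac{1024}{193620481} \approx 5.2887 \cdot 10^{-6}$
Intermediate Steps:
$K{\left(H \right)} = \frac{1}{2 H}$
$F{\left(o,k \right)} = -3 + o^{2} - 10 k$ ($F{\left(o,k \right)} = \left(o^{2} - 10 k\right) - 3 = -3 + o^{2} - 10 k$)
$n{\left(b \right)} = -53 + b^{2}$ ($n{\left(b \right)} = -3 + b^{2} - 50 = -53 + b^{2}$)
$\frac{1}{174743 + n{\left(K{\left(-16 \right)} - -120 \right)}} = \frac{1}{174743 - \left(53 - \left(\frac{1}{2 \left(-16\right)} - -120\right)^{2}\right)} = \frac{1}{174743 - \left(53 - \left(\frac{1}{2} \left(- \frac{1}{16}\right) + 120\right)^{2}\right)} = \frac{1}{174743 - \left(53 - \left(- \frac{1}{32} + 120\right)^{2}\right)} = \frac{1}{174743 - \left(53 - \left(\frac{3839}{32}\right)^{2}\right)} = \frac{1}{174743 + \left(-53 + \frac{14737921}{1024}\right)} = \frac{1}{174743 + \frac{14683649}{1024}} = \frac{1}{\frac{193620481}{1024}} = \frac{1024}{193620481}$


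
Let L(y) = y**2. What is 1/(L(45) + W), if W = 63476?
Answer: 1/65501 ≈ 1.5267e-5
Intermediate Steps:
1/(L(45) + W) = 1/(45**2 + 63476) = 1/(2025 + 63476) = 1/65501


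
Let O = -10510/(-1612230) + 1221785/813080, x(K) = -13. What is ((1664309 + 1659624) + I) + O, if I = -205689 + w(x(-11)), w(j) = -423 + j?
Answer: 81740981767943371/26217439368 ≈ 3.1178e+6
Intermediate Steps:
O = 39566878027/26217439368 (O = -10510*(-1/1612230) + 1221785*(1/813080) = 1051/161223 + 244357/162616 = 39566878027/26217439368 ≈ 1.5092)
I = -206125 (I = -205689 + (-423 - 13) = -205689 - 436 = -206125)
((1664309 + 1659624) + I) + O = ((1664309 + 1659624) - 206125) + 39566878027/26217439368 = (3323933 - 206125) + 39566878027/26217439368 = 3117808 + 39566878027/26217439368 = 81740981767943371/26217439368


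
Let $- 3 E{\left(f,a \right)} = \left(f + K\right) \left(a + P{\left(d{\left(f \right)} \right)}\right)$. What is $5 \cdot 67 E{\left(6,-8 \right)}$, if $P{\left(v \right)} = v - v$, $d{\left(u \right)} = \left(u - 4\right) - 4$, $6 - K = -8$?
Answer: $\frac{53600}{3} \approx 17867.0$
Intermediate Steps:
$K = 14$ ($K = 6 - -8 = 6 + 8 = 14$)
$d{\left(u \right)} = -8 + u$ ($d{\left(u \right)} = \left(-4 + u\right) - 4 = -8 + u$)
$P{\left(v \right)} = 0$
$E{\left(f,a \right)} = - \frac{a \left(14 + f\right)}{3}$ ($E{\left(f,a \right)} = - \frac{\left(f + 14\right) \left(a + 0\right)}{3} = - \frac{\left(14 + f\right) a}{3} = - \frac{a \left(14 + f\right)}{3}$)
$5 \cdot 67 E{\left(6,-8 \right)} = 5 \cdot 67 \cdot \frac{1}{3} \left(-8\right) \left(-14 - 6\right) = 335 \cdot \frac{1}{3} \left(-8\right) \left(-14 - 6\right) = 335 \cdot \frac{1}{3} \left(-8\right) \left(-20\right) = 335 \cdot \frac{160}{3} = \frac{53600}{3}$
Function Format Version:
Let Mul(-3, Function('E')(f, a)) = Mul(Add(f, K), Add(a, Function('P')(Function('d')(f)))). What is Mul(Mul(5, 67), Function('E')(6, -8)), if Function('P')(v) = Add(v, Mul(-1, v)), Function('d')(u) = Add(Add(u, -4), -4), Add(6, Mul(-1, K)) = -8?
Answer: Rational(53600, 3) ≈ 17867.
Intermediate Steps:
K = 14 (K = Add(6, Mul(-1, -8)) = Add(6, 8) = 14)
Function('d')(u) = Add(-8, u) (Function('d')(u) = Add(Add(-4, u), -4) = Add(-8, u))
Function('P')(v) = 0
Function('E')(f, a) = Mul(Rational(-1, 3), a, Add(14, f)) (Function('E')(f, a) = Mul(Rational(-1, 3), Mul(Add(f, 14), Add(a, 0))) = Mul(Rational(-1, 3), Mul(Add(14, f), a)) = Mul(Rational(-1, 3), Mul(a, Add(14, f))) = Mul(Rational(-1, 3), a, Add(14, f)))
Mul(Mul(5, 67), Function('E')(6, -8)) = Mul(Mul(5, 67), Mul(Rational(1, 3), -8, Add(-14, Mul(-1, 6)))) = Mul(335, Mul(Rational(1, 3), -8, Add(-14, -6))) = Mul(335, Mul(Rational(1, 3), -8, -20)) = Mul(335, Rational(160, 3)) = Rational(53600, 3)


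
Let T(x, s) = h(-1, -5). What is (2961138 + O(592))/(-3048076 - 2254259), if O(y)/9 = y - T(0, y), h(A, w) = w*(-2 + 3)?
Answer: -988837/1767445 ≈ -0.55947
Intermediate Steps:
h(A, w) = w (h(A, w) = w*1 = w)
T(x, s) = -5
O(y) = 45 + 9*y (O(y) = 9*(y - 1*(-5)) = 9*(y + 5) = 9*(5 + y) = 45 + 9*y)
(2961138 + O(592))/(-3048076 - 2254259) = (2961138 + (45 + 9*592))/(-3048076 - 2254259) = (2961138 + (45 + 5328))/(-5302335) = (2961138 + 5373)*(-1/5302335) = 2966511*(-1/5302335) = -988837/1767445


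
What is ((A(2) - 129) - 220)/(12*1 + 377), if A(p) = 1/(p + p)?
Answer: -1395/1556 ≈ -0.89653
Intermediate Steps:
A(p) = 1/(2*p)
((A(2) - 129) - 220)/(12*1 + 377) = (((½)/2 - 129) - 220)/(12*1 + 377) = (((½)*(½) - 129) - 220)/(12 + 377) = ((¼ - 129) - 220)/389 = (-515/4 - 220)*(1/389) = -1395/4*1/389 = -1395/1556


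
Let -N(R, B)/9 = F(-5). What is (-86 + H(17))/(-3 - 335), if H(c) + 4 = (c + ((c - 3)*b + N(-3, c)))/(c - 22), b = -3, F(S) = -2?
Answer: 443/1690 ≈ 0.26213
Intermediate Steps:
N(R, B) = 18 (N(R, B) = -9*(-2) = 18)
H(c) = -4 + (27 - 2*c)/(-22 + c) (H(c) = -4 + (c + ((c - 3)*(-3) + 18))/(c - 22) = -4 + (c + ((-3 + c)*(-3) + 18))/(-22 + c) = -4 + (c + ((9 - 3*c) + 18))/(-22 + c) = -4 + (c + (27 - 3*c))/(-22 + c) = -4 + (27 - 2*c)/(-22 + c))
(-86 + H(17))/(-3 - 335) = (-86 + (115 - 6*17)/(-22 + 17))/(-3 - 335) = (-86 + (115 - 102)/(-5))/(-338) = (-86 - ⅕*13)*(-1/338) = (-86 - 13/5)*(-1/338) = -443/5*(-1/338) = 443/1690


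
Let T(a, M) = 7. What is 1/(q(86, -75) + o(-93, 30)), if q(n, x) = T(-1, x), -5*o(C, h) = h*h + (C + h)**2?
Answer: -5/4834 ≈ -0.0010343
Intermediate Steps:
o(C, h) = -h**2/5 - (C + h)**2/5 (o(C, h) = -(h*h + (C + h)**2)/5 = -(h**2 + (C + h)**2)/5 = -h**2/5 - (C + h)**2/5)
q(n, x) = 7
1/(q(86, -75) + o(-93, 30)) = 1/(7 + (-1/5*30**2 - (-93 + 30)**2/5)) = 1/(7 + (-1/5*900 - 1/5*(-63)**2)) = 1/(7 + (-180 - 1/5*3969)) = 1/(7 + (-180 - 3969/5)) = 1/(7 - 4869/5) = 1/(-4834/5) = -5/4834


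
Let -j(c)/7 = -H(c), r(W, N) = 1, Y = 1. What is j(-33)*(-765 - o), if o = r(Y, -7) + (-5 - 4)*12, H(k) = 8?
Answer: -36848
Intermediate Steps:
j(c) = 56 (j(c) = -(-7)*8 = -7*(-8) = 56)
o = -107 (o = 1 + (-5 - 4)*12 = 1 - 9*12 = 1 - 108 = -107)
j(-33)*(-765 - o) = 56*(-765 - 1*(-107)) = 56*(-765 + 107) = 56*(-658) = -36848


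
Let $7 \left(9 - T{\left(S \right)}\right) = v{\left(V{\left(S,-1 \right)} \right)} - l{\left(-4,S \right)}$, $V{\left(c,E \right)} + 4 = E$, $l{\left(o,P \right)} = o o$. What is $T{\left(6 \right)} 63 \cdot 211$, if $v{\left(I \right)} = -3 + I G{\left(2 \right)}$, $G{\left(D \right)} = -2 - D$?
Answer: $117738$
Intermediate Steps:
$l{\left(o,P \right)} = o^{2}$
$V{\left(c,E \right)} = -4 + E$
$v{\left(I \right)} = -3 - 4 I$ ($v{\left(I \right)} = -3 + I \left(-2 - 2\right) = -3 + I \left(-4\right) = -3 - 4 I$)
$T{\left(S \right)} = \frac{62}{7}$ ($T{\left(S \right)} = 9 - \frac{\left(-3 - 4 \left(-4 - 1\right)\right) - \left(-4\right)^{2}}{7} = 9 - \frac{\left(-3 - -20\right) - 16}{7} = 9 - \frac{\left(-3 + 20\right) - 16}{7} = 9 - \frac{17 - 16}{7} = 9 - \frac{1}{7} = \frac{62}{7}$)
$T{\left(6 \right)} 63 \cdot 211 = \frac{62}{7} \cdot 63 \cdot 211 = 558 \cdot 211 = 117738$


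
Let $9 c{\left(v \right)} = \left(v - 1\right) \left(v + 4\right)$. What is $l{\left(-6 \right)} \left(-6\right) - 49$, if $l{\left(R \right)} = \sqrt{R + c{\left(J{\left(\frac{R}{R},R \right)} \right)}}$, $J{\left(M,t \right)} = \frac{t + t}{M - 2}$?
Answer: $-49 - 2 \sqrt{122} \approx -71.091$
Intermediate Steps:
$J{\left(M,t \right)} = \frac{2 t}{-2 + M}$
$c{\left(v \right)} = \frac{\left(-1 + v\right) \left(4 + v\right)}{9}$ ($c{\left(v \right)} = \frac{\left(v - 1\right) \left(v + 4\right)}{9} = \frac{\left(-1 + v\right) \left(4 + v\right)}{9}$)
$l{\left(R \right)} = \sqrt{- \frac{4}{9} + \frac{R}{3} + \frac{4 R^{2}}{9}}$ ($l{\left(R \right)} = \sqrt{R + \left(- \frac{4}{9} + \frac{2 R \frac{1}{-2 + \frac{R}{R}}}{3} + \frac{\left(\frac{2 R}{-2 + \frac{R}{R}}\right)^{2}}{9}\right)} = \sqrt{R + \left(- \frac{4}{9} + \frac{2 R \frac{1}{-2 + 1}}{3} + \frac{\left(\frac{2 R}{-2 + 1}\right)^{2}}{9}\right)} = \sqrt{R + \left(- \frac{4}{9} + \frac{2 R \frac{1}{-1}}{3} + \frac{\left(\frac{2 R}{-1}\right)^{2}}{9}\right)} = \sqrt{R + \left(- \frac{4}{9} + \frac{2 R \left(-1\right)}{3} + \frac{\left(2 R \left(-1\right)\right)^{2}}{9}\right)} = \sqrt{R + \left(- \frac{4}{9} + \frac{\left(-2\right) R}{3} + \frac{\left(- 2 R\right)^{2}}{9}\right)} = \sqrt{R - \left(\frac{4}{9} + \frac{2 R}{3} - \frac{4 R^{2}}{9}\right)} = \sqrt{R - \left(\frac{4}{9} - \frac{4 R^{2}}{9} + \frac{2 R}{3}\right)} = \sqrt{- \frac{4}{9} + \frac{R}{3} + \frac{4 R^{2}}{9}}$)
$l{\left(-6 \right)} \left(-6\right) - 49 = \frac{\sqrt{-4 + 3 \left(-6\right) + 4 \left(-6\right)^{2}}}{3} \left(-6\right) - 49 = \frac{\sqrt{-4 - 18 + 4 \cdot 36}}{3} \left(-6\right) - 49 = \frac{\sqrt{-4 - 18 + 144}}{3} \left(-6\right) - 49 = \frac{\sqrt{122}}{3} \left(-6\right) - 49 = - 2 \sqrt{122} - 49 = -49 - 2 \sqrt{122}$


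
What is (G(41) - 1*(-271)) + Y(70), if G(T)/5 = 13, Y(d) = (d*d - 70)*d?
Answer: 338436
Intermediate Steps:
Y(d) = d*(-70 + d²) (Y(d) = (d² - 70)*d = (-70 + d²)*d = d*(-70 + d²))
G(T) = 65 (G(T) = 5*13 = 65)
(G(41) - 1*(-271)) + Y(70) = (65 - 1*(-271)) + 70*(-70 + 70²) = (65 + 271) + 70*(-70 + 4900) = 336 + 70*4830 = 336 + 338100 = 338436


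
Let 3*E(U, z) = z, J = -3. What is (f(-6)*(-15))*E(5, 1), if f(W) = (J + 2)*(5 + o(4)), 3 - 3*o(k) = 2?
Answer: 80/3 ≈ 26.667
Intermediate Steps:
o(k) = ⅓ (o(k) = 1 - ⅓*2 = 1 - ⅔ = ⅓)
E(U, z) = z/3
f(W) = -16/3 (f(W) = (-3 + 2)*(5 + ⅓) = -1*16/3 = -16/3)
(f(-6)*(-15))*E(5, 1) = (-16/3*(-15))*((⅓)*1) = 80*(⅓) = 80/3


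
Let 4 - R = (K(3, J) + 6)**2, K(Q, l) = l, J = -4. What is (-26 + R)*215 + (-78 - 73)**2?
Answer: 17211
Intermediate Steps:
R = 0 (R = 4 - (-4 + 6)**2 = 4 - 1*2**2 = 4 - 1*4 = 4 - 4 = 0)
(-26 + R)*215 + (-78 - 73)**2 = (-26 + 0)*215 + (-78 - 73)**2 = -26*215 + (-151)**2 = -5590 + 22801 = 17211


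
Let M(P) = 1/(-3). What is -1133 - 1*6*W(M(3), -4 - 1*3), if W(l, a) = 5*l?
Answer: -1123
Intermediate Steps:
M(P) = -⅓
-1133 - 1*6*W(M(3), -4 - 1*3) = -1133 - 1*6*5*(-⅓) = -1133 - 6*(-5)/3 = -1133 - 1*(-10) = -1133 + 10 = -1123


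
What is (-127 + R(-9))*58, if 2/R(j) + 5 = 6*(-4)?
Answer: -7370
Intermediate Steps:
R(j) = -2/29 (R(j) = 2/(-5 + 6*(-4)) = 2/(-5 - 24) = 2/(-29) = 2*(-1/29) = -2/29)
(-127 + R(-9))*58 = (-127 - 2/29)*58 = -3685/29*58 = -7370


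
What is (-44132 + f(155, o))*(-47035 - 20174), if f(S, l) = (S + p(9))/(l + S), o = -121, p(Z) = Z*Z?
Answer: 50415218334/17 ≈ 2.9656e+9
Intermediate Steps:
p(Z) = Z**2
f(S, l) = (81 + S)/(S + l) (f(S, l) = (S + 9**2)/(l + S) = (S + 81)/(S + l) = (81 + S)/(S + l))
(-44132 + f(155, o))*(-47035 - 20174) = (-44132 + (81 + 155)/(155 - 121))*(-47035 - 20174) = (-44132 + 236/34)*(-67209) = (-44132 + (1/34)*236)*(-67209) = (-44132 + 118/17)*(-67209) = -750126/17*(-67209) = 50415218334/17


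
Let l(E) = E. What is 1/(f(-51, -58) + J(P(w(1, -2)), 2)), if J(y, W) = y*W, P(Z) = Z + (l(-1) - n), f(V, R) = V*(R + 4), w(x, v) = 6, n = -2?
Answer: 1/2768 ≈ 0.00036127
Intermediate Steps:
f(V, R) = V*(4 + R)
P(Z) = 1 + Z (P(Z) = Z + (-1 - 1*(-2)) = Z + (-1 + 2) = Z + 1 = 1 + Z)
J(y, W) = W*y
1/(f(-51, -58) + J(P(w(1, -2)), 2)) = 1/(-51*(4 - 58) + 2*(1 + 6)) = 1/(-51*(-54) + 2*7) = 1/(2754 + 14) = 1/2768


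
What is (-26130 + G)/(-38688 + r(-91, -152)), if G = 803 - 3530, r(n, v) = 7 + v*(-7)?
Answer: 9619/12539 ≈ 0.76713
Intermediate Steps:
r(n, v) = 7 - 7*v
G = -2727
(-26130 + G)/(-38688 + r(-91, -152)) = (-26130 - 2727)/(-38688 + (7 - 7*(-152))) = -28857/(-38688 + (7 + 1064)) = -28857/(-38688 + 1071) = -28857/(-37617) = -28857*(-1/37617) = 9619/12539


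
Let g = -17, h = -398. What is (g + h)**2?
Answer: 172225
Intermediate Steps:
(g + h)**2 = (-17 - 398)**2 = (-415)**2 = 172225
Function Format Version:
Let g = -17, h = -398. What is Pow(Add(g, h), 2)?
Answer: 172225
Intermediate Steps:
Pow(Add(g, h), 2) = Pow(Add(-17, -398), 2) = Pow(-415, 2) = 172225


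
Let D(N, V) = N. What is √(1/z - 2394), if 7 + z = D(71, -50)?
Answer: I*√153215/8 ≈ 48.928*I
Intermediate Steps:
z = 64 (z = -7 + 71 = 64)
√(1/z - 2394) = √(1/64 - 2394) = √(-153215/64) = I*√153215/8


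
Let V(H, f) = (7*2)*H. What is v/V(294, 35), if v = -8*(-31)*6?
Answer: 124/343 ≈ 0.36152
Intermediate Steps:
V(H, f) = 14*H
v = 1488 (v = 248*6 = 1488)
v/V(294, 35) = 1488/((14*294)) = 1488/4116 = 1488*(1/4116) = 124/343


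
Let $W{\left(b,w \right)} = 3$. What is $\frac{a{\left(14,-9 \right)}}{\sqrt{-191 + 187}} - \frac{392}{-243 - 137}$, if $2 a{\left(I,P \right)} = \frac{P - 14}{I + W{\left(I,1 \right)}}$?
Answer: $\frac{98}{95} + \frac{23 i}{68} \approx 1.0316 + 0.33824 i$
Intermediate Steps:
$a{\left(I,P \right)} = \frac{-14 + P}{2 \left(3 + I\right)}$ ($a{\left(I,P \right)} = \frac{\left(P - 14\right) \frac{1}{I + 3}}{2} = \frac{\left(-14 + P\right) \frac{1}{3 + I}}{2} = \frac{\frac{1}{3 + I} \left(-14 + P\right)}{2} = \frac{-14 + P}{2 \left(3 + I\right)}$)
$\frac{a{\left(14,-9 \right)}}{\sqrt{-191 + 187}} - \frac{392}{-243 - 137} = \frac{\frac{1}{2} \frac{1}{3 + 14} \left(-14 - 9\right)}{\sqrt{-191 + 187}} - \frac{392}{-243 - 137} = \frac{\frac{1}{2} \cdot \frac{1}{17} \left(-23\right)}{\sqrt{-4}} - \frac{392}{-380} = \frac{\frac{1}{2} \cdot \frac{1}{17} \left(-23\right)}{2 i} - - \frac{98}{95} = - \frac{23 \left(- \frac{i}{2}\right)}{34} + \frac{98}{95} = \frac{23 i}{68} + \frac{98}{95} = \frac{98}{95} + \frac{23 i}{68}$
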